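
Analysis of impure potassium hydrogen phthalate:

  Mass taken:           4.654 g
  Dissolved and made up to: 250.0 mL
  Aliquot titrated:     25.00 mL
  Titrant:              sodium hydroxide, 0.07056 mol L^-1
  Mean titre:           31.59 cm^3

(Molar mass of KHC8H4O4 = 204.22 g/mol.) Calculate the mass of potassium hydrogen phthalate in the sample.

KHC8H4O4 + NaOH → KNaC8H4O4 + H2O
n(NaOH) per titration = 0.03159 × 0.07056 = 2.229 × 10^-3 mol
n(KHC8H4O4) in each aliquot = 2.229 × 10^-3 mol (1:1 ratio)
n(KHC8H4O4) in the whole flask = 2.229 × 10^-3 × 250.0/25.00 = 0.02229 mol
mass of KHC8H4O4 = 0.02229 × 204.22 = 4.552 g

4.552 g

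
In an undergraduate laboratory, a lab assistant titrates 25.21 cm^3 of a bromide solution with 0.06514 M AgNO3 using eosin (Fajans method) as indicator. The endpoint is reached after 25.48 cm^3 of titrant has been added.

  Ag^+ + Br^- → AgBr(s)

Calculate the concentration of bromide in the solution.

0.06584 M

n(AgNO3) = 0.02548 L × 0.06514 mol/L = 1.660 × 10^-3 mol
n(Br-) = 1.660 × 10^-3 mol (1:1 mole ratio)
[Br-] = 1.660 × 10^-3 mol / 0.02521 L = 0.06584 mol/L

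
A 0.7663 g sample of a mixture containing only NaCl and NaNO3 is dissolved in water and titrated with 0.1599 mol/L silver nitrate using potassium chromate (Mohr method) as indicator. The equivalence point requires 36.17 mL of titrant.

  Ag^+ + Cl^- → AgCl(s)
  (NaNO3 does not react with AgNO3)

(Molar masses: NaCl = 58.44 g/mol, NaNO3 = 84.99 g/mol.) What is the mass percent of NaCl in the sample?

44.11 %

n(AgNO3) = 0.03617 × 0.1599 = 5.784 × 10^-3 mol
Let x = n(NaCl), y = n(NaNO3).
Titrant: 1x = 5.784 × 10^-3;  mass: 58.44x + 84.99y = 0.7663
Solving, x = 5.784 × 10^-3 mol, y = 5.040 × 10^-3 mol
mass of NaCl = 5.784 × 10^-3 × 58.44 = 0.3380 g
% NaCl = 0.3380 / 0.7663 × 100 = 44.11 %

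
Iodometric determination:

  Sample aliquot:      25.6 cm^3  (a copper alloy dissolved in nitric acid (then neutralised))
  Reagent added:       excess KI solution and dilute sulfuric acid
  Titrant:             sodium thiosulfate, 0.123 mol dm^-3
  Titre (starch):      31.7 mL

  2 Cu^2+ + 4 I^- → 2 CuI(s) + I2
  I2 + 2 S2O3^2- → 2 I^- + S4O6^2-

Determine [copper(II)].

n(S2O3^2-) = 0.0317 × 0.123 = 3.90 × 10^-3 mol
n(I2) = n(S2O3^2-)/2 = 1.95 × 10^-3 mol
From the 2:1 ratio, n(Cu2+) in the aliquot = 2/1 × 1.95 × 10^-3 = 3.90 × 10^-3 mol
[Cu2+] = 3.90 × 10^-3 / 0.0256 = 0.152 mol/L

0.152 mol/L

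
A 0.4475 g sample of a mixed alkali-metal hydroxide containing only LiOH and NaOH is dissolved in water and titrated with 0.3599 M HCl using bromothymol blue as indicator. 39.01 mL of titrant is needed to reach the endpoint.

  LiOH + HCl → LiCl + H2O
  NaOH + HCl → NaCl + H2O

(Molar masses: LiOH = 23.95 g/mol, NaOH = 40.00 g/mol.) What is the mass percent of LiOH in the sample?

38.04 %

n(HCl) = 0.03901 × 0.3599 = 0.01404 mol
Let x = n(LiOH), y = n(NaOH).
Titrant: 1x + 1y = 0.01404;  mass: 23.95x + 40.00y = 0.4475
Solving, x = 7.108 × 10^-3 mol, y = 6.931 × 10^-3 mol
mass of LiOH = 7.108 × 10^-3 × 23.95 = 0.1702 g
% LiOH = 0.1702 / 0.4475 × 100 = 38.04 %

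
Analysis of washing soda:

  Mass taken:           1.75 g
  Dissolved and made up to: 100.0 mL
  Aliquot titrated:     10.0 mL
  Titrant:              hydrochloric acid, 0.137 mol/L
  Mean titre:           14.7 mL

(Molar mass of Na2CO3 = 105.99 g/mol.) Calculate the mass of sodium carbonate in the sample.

Na2CO3 + 2 HCl → 2 NaCl + H2O + CO2
n(HCl) per titration = 0.0147 × 0.137 = 2.01 × 10^-3 mol
From the 1:2 ratio, n(Na2CO3) in each aliquot = 1/2 × 2.01 × 10^-3 = 1.01 × 10^-3 mol
n(Na2CO3) in the whole flask = 1.01 × 10^-3 × 100.0/10.0 = 0.0101 mol
mass of Na2CO3 = 0.0101 × 105.99 = 1.07 g

1.07 g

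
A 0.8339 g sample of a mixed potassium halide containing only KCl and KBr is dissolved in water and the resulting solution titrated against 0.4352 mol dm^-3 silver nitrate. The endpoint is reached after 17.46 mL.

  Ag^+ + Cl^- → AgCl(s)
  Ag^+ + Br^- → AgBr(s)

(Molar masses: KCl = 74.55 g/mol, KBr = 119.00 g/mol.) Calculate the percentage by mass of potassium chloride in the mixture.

14.15 %

n(AgNO3) = 0.01746 × 0.4352 = 7.599 × 10^-3 mol
Let x = n(KCl), y = n(KBr).
Titrant: 1x + 1y = 7.599 × 10^-3;  mass: 74.55x + 119.00y = 0.8339
Solving, x = 1.582 × 10^-3 mol, y = 6.016 × 10^-3 mol
mass of KCl = 1.582 × 10^-3 × 74.55 = 0.1180 g
% KCl = 0.1180 / 0.8339 × 100 = 14.15 %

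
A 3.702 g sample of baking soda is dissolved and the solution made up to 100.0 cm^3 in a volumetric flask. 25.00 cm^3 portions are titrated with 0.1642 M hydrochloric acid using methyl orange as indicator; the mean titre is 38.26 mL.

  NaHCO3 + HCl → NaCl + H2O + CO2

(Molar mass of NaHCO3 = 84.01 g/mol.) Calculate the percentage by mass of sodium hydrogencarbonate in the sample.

57.03 %

n(HCl) per titration = 0.03826 × 0.1642 = 6.282 × 10^-3 mol
n(NaHCO3) in each aliquot = 6.282 × 10^-3 mol (1:1 ratio)
n(NaHCO3) in the whole flask = 6.282 × 10^-3 × 100.0/25.00 = 0.02513 mol
mass of NaHCO3 = 0.02513 × 84.01 = 2.111 g
% NaHCO3 = 2.111 / 3.702 × 100 = 57.03 %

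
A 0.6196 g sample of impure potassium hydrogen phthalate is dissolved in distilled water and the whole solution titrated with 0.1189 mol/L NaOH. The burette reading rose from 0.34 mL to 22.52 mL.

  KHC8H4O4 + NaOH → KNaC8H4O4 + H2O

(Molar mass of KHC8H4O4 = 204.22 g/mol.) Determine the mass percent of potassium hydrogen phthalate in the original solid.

n(NaOH) = 0.02218 L × 0.1189 mol/L = 2.637 × 10^-3 mol
n(KHC8H4O4) = 2.637 × 10^-3 mol (1:1 ratio)
mass of KHC8H4O4 = 2.637 × 10^-3 × 204.22 g/mol = 0.5386 g
% KHC8H4O4 = 0.5386 / 0.6196 × 100 = 86.92 %

86.92 %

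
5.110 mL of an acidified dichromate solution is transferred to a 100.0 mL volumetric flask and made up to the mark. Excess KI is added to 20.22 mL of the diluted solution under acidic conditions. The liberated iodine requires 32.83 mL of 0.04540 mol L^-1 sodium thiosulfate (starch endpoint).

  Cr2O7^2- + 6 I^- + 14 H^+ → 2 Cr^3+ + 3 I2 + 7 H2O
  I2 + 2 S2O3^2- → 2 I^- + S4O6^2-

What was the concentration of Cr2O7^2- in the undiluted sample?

n(S2O3^2-) = 0.03283 × 0.04540 = 1.490 × 10^-3 mol
n(I2) = n(S2O3^2-)/2 = 7.452 × 10^-4 mol
From the 1:3 ratio, n(Cr2O7^2-) in the aliquot = 1/3 × 7.452 × 10^-4 = 2.484 × 10^-4 mol
[Cr2O7^2-]_dilute = 2.484 × 10^-4 / 0.02022 = 0.01229 mol/L
[Cr2O7^2-]_original = 0.01229 × 100.0/5.110 = 0.2404 mol/L

0.2404 mol/L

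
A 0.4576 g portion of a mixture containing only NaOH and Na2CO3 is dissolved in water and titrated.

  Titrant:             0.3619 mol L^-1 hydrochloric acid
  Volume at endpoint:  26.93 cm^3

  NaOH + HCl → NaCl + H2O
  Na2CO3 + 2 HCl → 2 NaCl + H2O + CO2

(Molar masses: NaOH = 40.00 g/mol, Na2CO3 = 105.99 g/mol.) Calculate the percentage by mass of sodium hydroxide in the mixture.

n(HCl) = 0.02693 × 0.3619 = 9.746 × 10^-3 mol
Let x = n(NaOH), y = n(Na2CO3).
Titrant: 1x + 2y = 9.746 × 10^-3;  mass: 40.00x + 105.99y = 0.4576
Solving, x = 4.532 × 10^-3 mol, y = 2.607 × 10^-3 mol
mass of NaOH = 4.532 × 10^-3 × 40.00 = 0.1813 g
% NaOH = 0.1813 / 0.4576 × 100 = 39.61 %

39.61 %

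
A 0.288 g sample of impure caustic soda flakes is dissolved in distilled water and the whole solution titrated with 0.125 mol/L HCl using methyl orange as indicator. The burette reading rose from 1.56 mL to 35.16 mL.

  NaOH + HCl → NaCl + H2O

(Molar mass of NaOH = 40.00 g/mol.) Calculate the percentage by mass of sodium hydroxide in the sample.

58.3 %

n(HCl) = 0.0336 L × 0.125 mol/L = 4.20 × 10^-3 mol
n(NaOH) = 4.20 × 10^-3 mol (1:1 ratio)
mass of NaOH = 4.20 × 10^-3 × 40.00 g/mol = 0.168 g
% NaOH = 0.168 / 0.288 × 100 = 58.3 %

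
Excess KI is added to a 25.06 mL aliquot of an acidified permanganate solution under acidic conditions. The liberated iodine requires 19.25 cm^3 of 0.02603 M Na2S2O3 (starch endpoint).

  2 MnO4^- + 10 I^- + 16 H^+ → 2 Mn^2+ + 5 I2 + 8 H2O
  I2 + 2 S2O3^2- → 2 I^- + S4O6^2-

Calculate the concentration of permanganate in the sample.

0.003999 M

n(S2O3^2-) = 0.01925 × 0.02603 = 5.011 × 10^-4 mol
n(I2) = n(S2O3^2-)/2 = 2.505 × 10^-4 mol
From the 2:5 ratio, n(MnO4^-) in the aliquot = 2/5 × 2.505 × 10^-4 = 1.002 × 10^-4 mol
[MnO4^-] = 1.002 × 10^-4 / 0.02506 = 0.003999 mol/L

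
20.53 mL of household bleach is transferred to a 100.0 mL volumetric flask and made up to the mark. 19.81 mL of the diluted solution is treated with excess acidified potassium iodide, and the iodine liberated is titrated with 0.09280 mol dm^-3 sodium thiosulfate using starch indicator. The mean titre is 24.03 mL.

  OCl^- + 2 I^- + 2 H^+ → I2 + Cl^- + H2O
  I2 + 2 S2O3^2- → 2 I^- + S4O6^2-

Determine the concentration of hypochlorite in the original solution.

n(S2O3^2-) = 0.02403 × 0.09280 = 2.230 × 10^-3 mol
n(I2) = n(S2O3^2-)/2 = 1.115 × 10^-3 mol
n(OCl^-) in the aliquot = 1.115 × 10^-3 mol (1:1 ratio)
[OCl^-]_dilute = 1.115 × 10^-3 / 0.01981 = 0.05628 mol/L
[OCl^-]_original = 0.05628 × 100.0/20.53 = 0.2742 mol/L

0.2742 mol/L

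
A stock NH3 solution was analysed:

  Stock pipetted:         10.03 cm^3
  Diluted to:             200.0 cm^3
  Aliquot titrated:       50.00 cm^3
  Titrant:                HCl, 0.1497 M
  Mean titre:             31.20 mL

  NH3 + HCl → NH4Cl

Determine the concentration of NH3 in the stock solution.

1.863 M

n(HCl) = 0.03120 × 0.1497 = 4.671 × 10^-3 mol
n(NH3) in the aliquot = 4.671 × 10^-3 mol (1:1 ratio)
[NH3]_dilute = 4.671 × 10^-3 / 0.05000 = 0.09341 mol/L
Dilution factor = 200.0 / 10.03 = 19.94
[NH3]_stock = 0.09341 × 19.94 = 1.863 mol/L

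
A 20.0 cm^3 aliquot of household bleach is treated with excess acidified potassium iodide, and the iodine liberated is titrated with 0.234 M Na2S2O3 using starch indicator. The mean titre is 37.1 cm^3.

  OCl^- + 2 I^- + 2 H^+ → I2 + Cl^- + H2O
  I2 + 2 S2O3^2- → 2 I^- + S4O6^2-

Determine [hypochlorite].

0.217 M

n(S2O3^2-) = 0.0371 × 0.234 = 8.68 × 10^-3 mol
n(I2) = n(S2O3^2-)/2 = 4.34 × 10^-3 mol
n(OCl^-) in the aliquot = 4.34 × 10^-3 mol (1:1 ratio)
[OCl^-] = 4.34 × 10^-3 / 0.0200 = 0.217 mol/L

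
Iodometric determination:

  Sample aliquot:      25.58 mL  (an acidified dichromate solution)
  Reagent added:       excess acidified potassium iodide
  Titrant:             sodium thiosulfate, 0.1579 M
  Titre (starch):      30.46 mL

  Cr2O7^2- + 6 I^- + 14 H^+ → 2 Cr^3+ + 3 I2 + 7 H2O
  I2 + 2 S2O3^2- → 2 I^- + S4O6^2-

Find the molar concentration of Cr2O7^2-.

0.03134 M

n(S2O3^2-) = 0.03046 × 0.1579 = 4.810 × 10^-3 mol
n(I2) = n(S2O3^2-)/2 = 2.405 × 10^-3 mol
From the 1:3 ratio, n(Cr2O7^2-) in the aliquot = 1/3 × 2.405 × 10^-3 = 8.016 × 10^-4 mol
[Cr2O7^2-] = 8.016 × 10^-4 / 0.02558 = 0.03134 mol/L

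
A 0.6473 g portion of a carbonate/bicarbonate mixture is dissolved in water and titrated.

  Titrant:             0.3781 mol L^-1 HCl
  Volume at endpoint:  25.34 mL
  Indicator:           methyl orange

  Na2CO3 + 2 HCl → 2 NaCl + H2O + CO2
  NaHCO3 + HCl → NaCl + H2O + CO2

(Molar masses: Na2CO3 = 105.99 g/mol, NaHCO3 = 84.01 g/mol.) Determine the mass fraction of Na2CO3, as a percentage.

n(HCl) = 0.02534 × 0.3781 = 9.581 × 10^-3 mol
Let x = n(Na2CO3), y = n(NaHCO3).
Titrant: 2x + 1y = 9.581 × 10^-3;  mass: 105.99x + 84.01y = 0.6473
Solving, x = 2.541 × 10^-3 mol, y = 4.500 × 10^-3 mol
mass of Na2CO3 = 2.541 × 10^-3 × 105.99 = 0.2693 g
% Na2CO3 = 0.2693 / 0.6473 × 100 = 41.60 %

41.60 %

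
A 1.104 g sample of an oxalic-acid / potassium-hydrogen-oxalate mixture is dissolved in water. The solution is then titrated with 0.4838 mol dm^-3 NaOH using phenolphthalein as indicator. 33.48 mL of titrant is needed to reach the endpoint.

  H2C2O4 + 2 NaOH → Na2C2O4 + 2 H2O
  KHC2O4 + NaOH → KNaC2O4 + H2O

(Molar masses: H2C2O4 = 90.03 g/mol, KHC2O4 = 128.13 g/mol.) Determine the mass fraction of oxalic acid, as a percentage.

n(NaOH) = 0.03348 × 0.4838 = 0.01620 mol
Let x = n(H2C2O4), y = n(KHC2O4).
Titrant: 2x + 1y = 0.01620;  mass: 90.03x + 128.13y = 1.104
Solving, x = 5.844 × 10^-3 mol, y = 4.510 × 10^-3 mol
mass of H2C2O4 = 5.844 × 10^-3 × 90.03 = 0.5261 g
% H2C2O4 = 0.5261 / 1.104 × 100 = 47.65 %

47.65 %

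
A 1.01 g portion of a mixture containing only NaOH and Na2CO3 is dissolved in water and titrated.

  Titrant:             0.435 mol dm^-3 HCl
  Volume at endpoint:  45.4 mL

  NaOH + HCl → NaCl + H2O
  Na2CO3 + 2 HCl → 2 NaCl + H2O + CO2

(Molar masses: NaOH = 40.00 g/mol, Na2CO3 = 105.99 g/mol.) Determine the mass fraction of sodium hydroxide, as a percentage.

n(HCl) = 0.0454 × 0.435 = 0.0197 mol
Let x = n(NaOH), y = n(Na2CO3).
Titrant: 1x + 2y = 0.0197;  mass: 40.00x + 105.99y = 1.01
Solving, x = 2.82 × 10^-3 mol, y = 8.47 × 10^-3 mol
mass of NaOH = 2.82 × 10^-3 × 40.00 = 0.113 g
% NaOH = 0.113 / 1.01 × 100 = 11.2 %

11.2 %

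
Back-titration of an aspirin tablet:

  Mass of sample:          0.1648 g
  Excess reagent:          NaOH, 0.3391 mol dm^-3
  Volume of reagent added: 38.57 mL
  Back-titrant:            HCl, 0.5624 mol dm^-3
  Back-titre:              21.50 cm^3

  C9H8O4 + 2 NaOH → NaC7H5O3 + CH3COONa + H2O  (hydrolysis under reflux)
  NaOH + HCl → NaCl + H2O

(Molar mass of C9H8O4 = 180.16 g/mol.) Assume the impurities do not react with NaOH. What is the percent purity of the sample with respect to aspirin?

n(NaOH) added = 0.03857 × 0.3391 = 0.01308 mol
n(HCl) used in back-titration = 0.02150 × 0.5624 = 0.01209 mol
n(NaOH) left over = 0.01209 mol (1:1 ratio)
n(NaOH) consumed by analyte = 0.01308 − 0.01209 = 9.875 × 10^-4 mol
From the 1:2 ratio, n(C9H8O4) = 1/2 × 9.875 × 10^-4 = 4.937 × 10^-4 mol
mass of C9H8O4 = 4.937 × 10^-4 × 180.16 = 0.08895 g
% C9H8O4 = 0.08895 / 0.1648 × 100 = 53.98 %

53.98 %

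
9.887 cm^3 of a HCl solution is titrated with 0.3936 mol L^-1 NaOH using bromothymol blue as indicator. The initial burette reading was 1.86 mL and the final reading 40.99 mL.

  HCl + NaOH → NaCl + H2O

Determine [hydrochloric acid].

1.558 mol/L

n(NaOH) = 0.03913 L × 0.3936 mol/L = 0.01540 mol
n(HCl) = 0.01540 mol (1:1 mole ratio)
[HCl] = 0.01540 mol / 0.009887 L = 1.558 mol/L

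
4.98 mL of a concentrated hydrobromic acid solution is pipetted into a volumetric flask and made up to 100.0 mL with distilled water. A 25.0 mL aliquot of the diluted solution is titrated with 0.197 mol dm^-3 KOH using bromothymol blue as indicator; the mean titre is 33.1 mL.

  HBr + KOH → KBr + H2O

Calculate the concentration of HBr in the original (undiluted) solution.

n(KOH) = 0.0331 × 0.197 = 6.52 × 10^-3 mol
n(HBr) in the aliquot = 6.52 × 10^-3 mol (1:1 ratio)
[HBr]_dilute = 6.52 × 10^-3 / 0.0250 = 0.261 mol/L
Dilution factor = 100.0 / 4.98 = 20.08
[HBr]_stock = 0.261 × 20.08 = 5.24 mol/L

5.24 mol/L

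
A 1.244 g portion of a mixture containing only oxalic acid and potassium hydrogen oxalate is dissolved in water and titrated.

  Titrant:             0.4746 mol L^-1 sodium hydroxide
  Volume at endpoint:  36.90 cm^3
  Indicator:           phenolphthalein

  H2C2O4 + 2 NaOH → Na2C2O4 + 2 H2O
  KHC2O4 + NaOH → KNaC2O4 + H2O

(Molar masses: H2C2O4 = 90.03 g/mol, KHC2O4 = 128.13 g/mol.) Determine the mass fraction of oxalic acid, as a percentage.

43.53 %

n(NaOH) = 0.03690 × 0.4746 = 0.01751 mol
Let x = n(H2C2O4), y = n(KHC2O4).
Titrant: 2x + 1y = 0.01751;  mass: 90.03x + 128.13y = 1.244
Solving, x = 6.015 × 10^-3 mol, y = 5.482 × 10^-3 mol
mass of H2C2O4 = 6.015 × 10^-3 × 90.03 = 0.5415 g
% H2C2O4 = 0.5415 / 1.244 × 100 = 43.53 %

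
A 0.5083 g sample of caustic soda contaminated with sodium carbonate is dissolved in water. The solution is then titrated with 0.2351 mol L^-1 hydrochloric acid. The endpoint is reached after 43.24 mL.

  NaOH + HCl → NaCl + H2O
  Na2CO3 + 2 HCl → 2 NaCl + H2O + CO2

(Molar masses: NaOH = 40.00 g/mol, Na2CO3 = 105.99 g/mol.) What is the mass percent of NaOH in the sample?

18.43 %

n(HCl) = 0.04324 × 0.2351 = 0.01017 mol
Let x = n(NaOH), y = n(Na2CO3).
Titrant: 1x + 2y = 0.01017;  mass: 40.00x + 105.99y = 0.5083
Solving, x = 2.342 × 10^-3 mol, y = 3.912 × 10^-3 mol
mass of NaOH = 2.342 × 10^-3 × 40.00 = 0.09367 g
% NaOH = 0.09367 / 0.5083 × 100 = 18.43 %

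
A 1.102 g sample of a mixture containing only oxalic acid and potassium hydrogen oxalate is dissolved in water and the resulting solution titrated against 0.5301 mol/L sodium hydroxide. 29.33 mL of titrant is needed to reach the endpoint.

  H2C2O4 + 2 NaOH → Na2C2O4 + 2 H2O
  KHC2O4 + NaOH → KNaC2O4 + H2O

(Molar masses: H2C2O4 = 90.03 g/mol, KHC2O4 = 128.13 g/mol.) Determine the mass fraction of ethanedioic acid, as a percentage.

n(NaOH) = 0.02933 × 0.5301 = 0.01555 mol
Let x = n(H2C2O4), y = n(KHC2O4).
Titrant: 2x + 1y = 0.01555;  mass: 90.03x + 128.13y = 1.102
Solving, x = 5.355 × 10^-3 mol, y = 4.838 × 10^-3 mol
mass of H2C2O4 = 5.355 × 10^-3 × 90.03 = 0.4821 g
% H2C2O4 = 0.4821 / 1.102 × 100 = 43.75 %

43.75 %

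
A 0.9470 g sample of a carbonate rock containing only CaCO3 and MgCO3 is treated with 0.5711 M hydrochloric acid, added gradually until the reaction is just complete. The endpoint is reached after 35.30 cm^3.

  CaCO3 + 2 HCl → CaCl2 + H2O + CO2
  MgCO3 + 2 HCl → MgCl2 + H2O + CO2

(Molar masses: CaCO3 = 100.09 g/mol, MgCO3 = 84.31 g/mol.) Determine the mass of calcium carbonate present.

n(HCl) = 0.03530 × 0.5711 = 0.02016 mol
Let x = n(CaCO3), y = n(MgCO3).
Titrant: 2x + 2y = 0.02016;  mass: 100.09x + 84.31y = 0.9470
Solving, x = 6.157 × 10^-3 mol, y = 3.923 × 10^-3 mol
mass of CaCO3 = 6.157 × 10^-3 × 100.09 = 0.6163 g

0.6163 g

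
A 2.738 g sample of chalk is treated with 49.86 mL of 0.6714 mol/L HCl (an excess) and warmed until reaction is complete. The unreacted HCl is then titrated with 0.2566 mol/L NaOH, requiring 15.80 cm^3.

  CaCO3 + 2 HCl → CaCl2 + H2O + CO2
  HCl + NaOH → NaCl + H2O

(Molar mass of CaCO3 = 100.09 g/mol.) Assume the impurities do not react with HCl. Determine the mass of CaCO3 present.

n(HCl) added = 0.04986 × 0.6714 = 0.03348 mol
n(NaOH) used in back-titration = 0.01580 × 0.2566 = 4.054 × 10^-3 mol
n(HCl) left over = 4.054 × 10^-3 mol (1:1 ratio)
n(HCl) consumed by analyte = 0.03348 − 4.054 × 10^-3 = 0.02942 mol
From the 1:2 ratio, n(CaCO3) = 1/2 × 0.02942 = 0.01471 mol
mass of CaCO3 = 0.01471 × 100.09 = 1.472 g

1.472 g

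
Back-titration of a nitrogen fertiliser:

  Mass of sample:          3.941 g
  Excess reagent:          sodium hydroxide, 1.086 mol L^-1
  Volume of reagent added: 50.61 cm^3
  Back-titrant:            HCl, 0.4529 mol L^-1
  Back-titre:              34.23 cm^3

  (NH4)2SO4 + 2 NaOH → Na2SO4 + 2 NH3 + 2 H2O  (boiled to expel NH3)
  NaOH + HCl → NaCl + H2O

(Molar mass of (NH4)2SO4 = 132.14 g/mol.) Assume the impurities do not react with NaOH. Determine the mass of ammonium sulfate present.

n(NaOH) added = 0.05061 × 1.086 = 0.05496 mol
n(HCl) used in back-titration = 0.03423 × 0.4529 = 0.01550 mol
n(NaOH) left over = 0.01550 mol (1:1 ratio)
n(NaOH) consumed by analyte = 0.05496 − 0.01550 = 0.03946 mol
From the 1:2 ratio, n((NH4)2SO4) = 1/2 × 0.03946 = 0.01973 mol
mass of (NH4)2SO4 = 0.01973 × 132.14 = 2.607 g

2.607 g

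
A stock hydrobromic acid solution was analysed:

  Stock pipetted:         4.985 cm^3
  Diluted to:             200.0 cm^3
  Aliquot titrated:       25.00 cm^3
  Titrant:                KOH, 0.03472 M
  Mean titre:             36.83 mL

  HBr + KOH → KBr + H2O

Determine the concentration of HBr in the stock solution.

2.052 M

n(KOH) = 0.03683 × 0.03472 = 1.279 × 10^-3 mol
n(HBr) in the aliquot = 1.279 × 10^-3 mol (1:1 ratio)
[HBr]_dilute = 1.279 × 10^-3 / 0.02500 = 0.05115 mol/L
Dilution factor = 200.0 / 4.985 = 40.12
[HBr]_stock = 0.05115 × 40.12 = 2.052 mol/L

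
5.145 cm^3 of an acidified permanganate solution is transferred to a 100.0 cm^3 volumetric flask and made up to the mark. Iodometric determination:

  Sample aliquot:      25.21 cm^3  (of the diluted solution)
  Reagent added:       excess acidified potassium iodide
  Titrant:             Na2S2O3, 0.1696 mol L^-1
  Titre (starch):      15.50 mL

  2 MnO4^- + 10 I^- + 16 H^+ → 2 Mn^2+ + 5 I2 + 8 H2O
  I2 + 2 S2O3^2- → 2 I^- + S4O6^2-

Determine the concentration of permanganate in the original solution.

n(S2O3^2-) = 0.01550 × 0.1696 = 2.629 × 10^-3 mol
n(I2) = n(S2O3^2-)/2 = 1.314 × 10^-3 mol
From the 2:5 ratio, n(MnO4^-) in the aliquot = 2/5 × 1.314 × 10^-3 = 5.258 × 10^-4 mol
[MnO4^-]_dilute = 5.258 × 10^-4 / 0.02521 = 0.02086 mol/L
[MnO4^-]_original = 0.02086 × 100.0/5.145 = 0.4053 mol/L

0.4053 mol/L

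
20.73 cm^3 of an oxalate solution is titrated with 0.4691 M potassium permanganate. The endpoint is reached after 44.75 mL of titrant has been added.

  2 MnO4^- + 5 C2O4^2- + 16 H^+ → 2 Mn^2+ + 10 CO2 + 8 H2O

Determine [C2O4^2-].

2.532 M

n(KMnO4) = 0.04475 L × 0.4691 mol/L = 0.02099 mol
From the 5:2 mole ratio, n(C2O4^2-) = 5/2 × 0.02099 = 0.05248 mol
[C2O4^2-] = 0.05248 mol / 0.02073 L = 2.532 mol/L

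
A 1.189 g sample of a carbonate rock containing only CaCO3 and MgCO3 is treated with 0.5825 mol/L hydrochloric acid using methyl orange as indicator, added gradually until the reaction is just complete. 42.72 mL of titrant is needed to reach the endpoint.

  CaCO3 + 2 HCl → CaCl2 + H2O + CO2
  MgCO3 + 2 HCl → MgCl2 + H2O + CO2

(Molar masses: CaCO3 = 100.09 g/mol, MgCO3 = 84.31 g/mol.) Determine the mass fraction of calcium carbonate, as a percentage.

74.68 %

n(HCl) = 0.04272 × 0.5825 = 0.02488 mol
Let x = n(CaCO3), y = n(MgCO3).
Titrant: 2x + 2y = 0.02488;  mass: 100.09x + 84.31y = 1.189
Solving, x = 8.872 × 10^-3 mol, y = 3.570 × 10^-3 mol
mass of CaCO3 = 8.872 × 10^-3 × 100.09 = 0.8880 g
% CaCO3 = 0.8880 / 1.189 × 100 = 74.68 %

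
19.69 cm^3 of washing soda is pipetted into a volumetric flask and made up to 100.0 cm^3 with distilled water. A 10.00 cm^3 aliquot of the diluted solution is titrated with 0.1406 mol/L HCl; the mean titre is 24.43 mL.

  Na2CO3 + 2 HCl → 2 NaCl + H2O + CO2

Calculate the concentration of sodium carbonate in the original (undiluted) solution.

0.8722 mol/L

n(HCl) = 0.02443 × 0.1406 = 3.435 × 10^-3 mol
From the 1:2 ratio, n(Na2CO3) in the aliquot = 1/2 × 3.435 × 10^-3 = 1.717 × 10^-3 mol
[Na2CO3]_dilute = 1.717 × 10^-3 / 0.01000 = 0.1717 mol/L
Dilution factor = 100.0 / 19.69 = 5.079
[Na2CO3]_stock = 0.1717 × 5.079 = 0.8722 mol/L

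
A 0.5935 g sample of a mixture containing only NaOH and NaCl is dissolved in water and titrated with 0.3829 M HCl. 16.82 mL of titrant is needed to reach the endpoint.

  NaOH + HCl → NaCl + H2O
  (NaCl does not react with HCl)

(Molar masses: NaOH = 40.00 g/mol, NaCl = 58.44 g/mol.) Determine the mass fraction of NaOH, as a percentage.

n(HCl) = 0.01682 × 0.3829 = 6.440 × 10^-3 mol
Let x = n(NaOH), y = n(NaCl).
Titrant: 1x = 6.440 × 10^-3;  mass: 40.00x + 58.44y = 0.5935
Solving, x = 6.440 × 10^-3 mol, y = 5.748 × 10^-3 mol
mass of NaOH = 6.440 × 10^-3 × 40.00 = 0.2576 g
% NaOH = 0.2576 / 0.5935 × 100 = 43.41 %

43.41 %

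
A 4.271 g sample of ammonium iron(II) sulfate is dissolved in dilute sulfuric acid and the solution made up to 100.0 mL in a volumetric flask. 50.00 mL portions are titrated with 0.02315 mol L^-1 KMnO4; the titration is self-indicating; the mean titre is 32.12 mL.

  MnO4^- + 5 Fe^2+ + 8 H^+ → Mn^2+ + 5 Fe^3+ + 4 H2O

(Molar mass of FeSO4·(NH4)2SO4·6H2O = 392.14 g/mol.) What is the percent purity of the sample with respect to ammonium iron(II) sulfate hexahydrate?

n(KMnO4) per titration = 0.03212 × 0.02315 = 7.436 × 10^-4 mol
From the 5:1 ratio, n(FeSO4·(NH4)2SO4·6H2O) in each aliquot = 5/1 × 7.436 × 10^-4 = 3.718 × 10^-3 mol
n(FeSO4·(NH4)2SO4·6H2O) in the whole flask = 3.718 × 10^-3 × 100.0/50.00 = 7.436 × 10^-3 mol
mass of FeSO4·(NH4)2SO4·6H2O = 7.436 × 10^-3 × 392.14 = 2.916 g
% FeSO4·(NH4)2SO4·6H2O = 2.916 / 4.271 × 100 = 68.27 %

68.27 %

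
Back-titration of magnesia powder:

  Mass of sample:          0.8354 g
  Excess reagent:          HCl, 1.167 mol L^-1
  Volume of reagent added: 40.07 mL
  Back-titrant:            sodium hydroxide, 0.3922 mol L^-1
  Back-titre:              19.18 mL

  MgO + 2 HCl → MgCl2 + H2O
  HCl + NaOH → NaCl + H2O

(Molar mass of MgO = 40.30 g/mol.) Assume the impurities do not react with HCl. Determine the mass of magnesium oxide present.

n(HCl) added = 0.04007 × 1.167 = 0.04676 mol
n(NaOH) used in back-titration = 0.01918 × 0.3922 = 7.522 × 10^-3 mol
n(HCl) left over = 7.522 × 10^-3 mol (1:1 ratio)
n(HCl) consumed by analyte = 0.04676 − 7.522 × 10^-3 = 0.03924 mol
From the 1:2 ratio, n(MgO) = 1/2 × 0.03924 = 0.01962 mol
mass of MgO = 0.01962 × 40.30 = 0.7907 g

0.7907 g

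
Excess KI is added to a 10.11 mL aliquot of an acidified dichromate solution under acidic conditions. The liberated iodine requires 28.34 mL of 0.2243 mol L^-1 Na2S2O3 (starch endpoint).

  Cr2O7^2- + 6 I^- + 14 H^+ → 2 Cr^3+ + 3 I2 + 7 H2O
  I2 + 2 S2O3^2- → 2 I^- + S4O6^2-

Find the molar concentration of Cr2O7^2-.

0.1048 mol/L

n(S2O3^2-) = 0.02834 × 0.2243 = 6.357 × 10^-3 mol
n(I2) = n(S2O3^2-)/2 = 3.178 × 10^-3 mol
From the 1:3 ratio, n(Cr2O7^2-) in the aliquot = 1/3 × 3.178 × 10^-3 = 1.059 × 10^-3 mol
[Cr2O7^2-] = 1.059 × 10^-3 / 0.01011 = 0.1048 mol/L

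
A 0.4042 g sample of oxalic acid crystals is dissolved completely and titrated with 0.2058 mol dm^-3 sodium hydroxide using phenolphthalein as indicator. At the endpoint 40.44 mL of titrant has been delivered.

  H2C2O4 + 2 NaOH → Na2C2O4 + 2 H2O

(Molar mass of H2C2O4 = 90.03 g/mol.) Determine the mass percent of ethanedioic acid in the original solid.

92.69 %

n(NaOH) = 0.04044 L × 0.2058 mol/L = 8.323 × 10^-3 mol
From the 1:2 ratio, n(H2C2O4) = 1/2 × 8.323 × 10^-3 = 4.161 × 10^-3 mol
mass of H2C2O4 = 4.161 × 10^-3 × 90.03 g/mol = 0.3746 g
% H2C2O4 = 0.3746 / 0.4042 × 100 = 92.69 %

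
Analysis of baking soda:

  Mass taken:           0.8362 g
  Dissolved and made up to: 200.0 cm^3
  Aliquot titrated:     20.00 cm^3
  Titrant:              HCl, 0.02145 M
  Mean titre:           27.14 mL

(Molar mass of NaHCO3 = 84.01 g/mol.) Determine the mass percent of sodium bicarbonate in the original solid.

58.49 %

NaHCO3 + HCl → NaCl + H2O + CO2
n(HCl) per titration = 0.02714 × 0.02145 = 5.822 × 10^-4 mol
n(NaHCO3) in each aliquot = 5.822 × 10^-4 mol (1:1 ratio)
n(NaHCO3) in the whole flask = 5.822 × 10^-4 × 200.0/20.00 = 5.822 × 10^-3 mol
mass of NaHCO3 = 5.822 × 10^-3 × 84.01 = 0.4891 g
% NaHCO3 = 0.4891 / 0.8362 × 100 = 58.49 %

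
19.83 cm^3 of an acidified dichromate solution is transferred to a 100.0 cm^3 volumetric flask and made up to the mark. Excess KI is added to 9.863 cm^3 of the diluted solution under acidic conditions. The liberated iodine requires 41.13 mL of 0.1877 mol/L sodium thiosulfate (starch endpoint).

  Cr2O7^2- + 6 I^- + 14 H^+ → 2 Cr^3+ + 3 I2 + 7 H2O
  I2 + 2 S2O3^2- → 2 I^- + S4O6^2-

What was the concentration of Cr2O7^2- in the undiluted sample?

n(S2O3^2-) = 0.04113 × 0.1877 = 7.720 × 10^-3 mol
n(I2) = n(S2O3^2-)/2 = 3.860 × 10^-3 mol
From the 1:3 ratio, n(Cr2O7^2-) in the aliquot = 1/3 × 3.860 × 10^-3 = 1.287 × 10^-3 mol
[Cr2O7^2-]_dilute = 1.287 × 10^-3 / 0.009863 = 0.1305 mol/L
[Cr2O7^2-]_original = 0.1305 × 100.0/19.83 = 0.6579 mol/L

0.6579 mol/L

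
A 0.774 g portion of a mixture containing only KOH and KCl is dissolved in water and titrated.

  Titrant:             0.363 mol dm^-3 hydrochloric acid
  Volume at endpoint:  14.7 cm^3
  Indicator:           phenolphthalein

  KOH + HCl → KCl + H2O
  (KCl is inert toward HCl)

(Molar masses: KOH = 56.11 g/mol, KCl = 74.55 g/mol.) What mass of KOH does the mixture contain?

n(HCl) = 0.0147 × 0.363 = 5.34 × 10^-3 mol
Let x = n(KOH), y = n(KCl).
Titrant: 1x = 5.34 × 10^-3;  mass: 56.11x + 74.55y = 0.774
Solving, x = 5.34 × 10^-3 mol, y = 6.37 × 10^-3 mol
mass of KOH = 5.34 × 10^-3 × 56.11 = 0.299 g

0.299 g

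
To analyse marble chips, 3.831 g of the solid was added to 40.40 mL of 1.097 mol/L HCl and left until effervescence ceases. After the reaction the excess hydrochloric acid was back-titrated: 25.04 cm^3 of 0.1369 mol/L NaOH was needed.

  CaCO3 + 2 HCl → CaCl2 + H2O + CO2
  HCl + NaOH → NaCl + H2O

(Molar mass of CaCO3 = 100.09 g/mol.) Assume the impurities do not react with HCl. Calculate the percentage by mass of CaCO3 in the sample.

n(HCl) added = 0.04040 × 1.097 = 0.04432 mol
n(NaOH) used in back-titration = 0.02504 × 0.1369 = 3.428 × 10^-3 mol
n(HCl) left over = 3.428 × 10^-3 mol (1:1 ratio)
n(HCl) consumed by analyte = 0.04432 − 3.428 × 10^-3 = 0.04089 mol
From the 1:2 ratio, n(CaCO3) = 1/2 × 0.04089 = 0.02045 mol
mass of CaCO3 = 0.02045 × 100.09 = 2.046 g
% CaCO3 = 2.046 / 3.831 × 100 = 53.42 %

53.42 %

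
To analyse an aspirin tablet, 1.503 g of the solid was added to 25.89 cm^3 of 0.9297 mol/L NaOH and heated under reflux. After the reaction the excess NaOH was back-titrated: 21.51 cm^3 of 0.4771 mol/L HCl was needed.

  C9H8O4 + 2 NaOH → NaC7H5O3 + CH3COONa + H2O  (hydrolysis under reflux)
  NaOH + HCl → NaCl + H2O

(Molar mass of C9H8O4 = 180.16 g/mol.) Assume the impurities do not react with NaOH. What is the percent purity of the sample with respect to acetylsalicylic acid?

n(NaOH) added = 0.02589 × 0.9297 = 0.02407 mol
n(HCl) used in back-titration = 0.02151 × 0.4771 = 0.01026 mol
n(NaOH) left over = 0.01026 mol (1:1 ratio)
n(NaOH) consumed by analyte = 0.02407 − 0.01026 = 0.01381 mol
From the 1:2 ratio, n(C9H8O4) = 1/2 × 0.01381 = 6.904 × 10^-3 mol
mass of C9H8O4 = 6.904 × 10^-3 × 180.16 = 1.244 g
% C9H8O4 = 1.244 / 1.503 × 100 = 82.75 %

82.75 %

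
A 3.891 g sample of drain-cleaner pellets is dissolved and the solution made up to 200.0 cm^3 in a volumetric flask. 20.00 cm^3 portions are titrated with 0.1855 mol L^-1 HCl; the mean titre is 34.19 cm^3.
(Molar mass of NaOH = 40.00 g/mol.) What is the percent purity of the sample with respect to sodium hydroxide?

65.20 %

NaOH + HCl → NaCl + H2O
n(HCl) per titration = 0.03419 × 0.1855 = 6.342 × 10^-3 mol
n(NaOH) in each aliquot = 6.342 × 10^-3 mol (1:1 ratio)
n(NaOH) in the whole flask = 6.342 × 10^-3 × 200.0/20.00 = 0.06342 mol
mass of NaOH = 0.06342 × 40.00 = 2.537 g
% NaOH = 2.537 / 3.891 × 100 = 65.20 %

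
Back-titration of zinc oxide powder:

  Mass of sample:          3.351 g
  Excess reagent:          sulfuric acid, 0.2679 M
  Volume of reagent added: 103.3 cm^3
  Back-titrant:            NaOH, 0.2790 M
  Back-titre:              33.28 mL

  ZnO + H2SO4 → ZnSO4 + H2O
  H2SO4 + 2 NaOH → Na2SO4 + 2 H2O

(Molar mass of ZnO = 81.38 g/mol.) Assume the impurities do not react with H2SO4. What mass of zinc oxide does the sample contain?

n(H2SO4) added = 0.1033 × 0.2679 = 0.02767 mol
n(NaOH) used in back-titration = 0.03328 × 0.2790 = 9.285 × 10^-3 mol
From the 1:2 ratio, n(H2SO4) left over = 1/2 × 9.285 × 10^-3 = 4.643 × 10^-3 mol
n(H2SO4) consumed by analyte = 0.02767 − 4.643 × 10^-3 = 0.02303 mol
n(ZnO) = 0.02303 mol (1:1 ratio)
mass of ZnO = 0.02303 × 81.38 = 1.874 g

1.874 g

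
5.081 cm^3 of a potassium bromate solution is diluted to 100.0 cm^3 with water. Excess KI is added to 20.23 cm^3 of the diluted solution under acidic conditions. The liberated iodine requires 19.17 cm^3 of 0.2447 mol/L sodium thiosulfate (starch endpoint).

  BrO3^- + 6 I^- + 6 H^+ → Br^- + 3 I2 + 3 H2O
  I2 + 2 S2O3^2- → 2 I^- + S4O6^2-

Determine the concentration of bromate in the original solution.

n(S2O3^2-) = 0.01917 × 0.2447 = 4.691 × 10^-3 mol
n(I2) = n(S2O3^2-)/2 = 2.345 × 10^-3 mol
From the 1:3 ratio, n(BrO3^-) in the aliquot = 1/3 × 2.345 × 10^-3 = 7.818 × 10^-4 mol
[BrO3^-]_dilute = 7.818 × 10^-4 / 0.02023 = 0.03865 mol/L
[BrO3^-]_original = 0.03865 × 100.0/5.081 = 0.7606 mol/L

0.7606 mol/L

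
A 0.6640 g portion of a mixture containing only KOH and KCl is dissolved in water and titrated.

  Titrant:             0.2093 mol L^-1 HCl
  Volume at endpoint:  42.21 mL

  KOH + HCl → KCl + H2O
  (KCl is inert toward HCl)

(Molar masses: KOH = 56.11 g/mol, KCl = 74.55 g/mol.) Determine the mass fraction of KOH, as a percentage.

74.65 %

n(HCl) = 0.04221 × 0.2093 = 8.835 × 10^-3 mol
Let x = n(KOH), y = n(KCl).
Titrant: 1x = 8.835 × 10^-3;  mass: 56.11x + 74.55y = 0.6640
Solving, x = 8.835 × 10^-3 mol, y = 2.257 × 10^-3 mol
mass of KOH = 8.835 × 10^-3 × 56.11 = 0.4957 g
% KOH = 0.4957 / 0.6640 × 100 = 74.65 %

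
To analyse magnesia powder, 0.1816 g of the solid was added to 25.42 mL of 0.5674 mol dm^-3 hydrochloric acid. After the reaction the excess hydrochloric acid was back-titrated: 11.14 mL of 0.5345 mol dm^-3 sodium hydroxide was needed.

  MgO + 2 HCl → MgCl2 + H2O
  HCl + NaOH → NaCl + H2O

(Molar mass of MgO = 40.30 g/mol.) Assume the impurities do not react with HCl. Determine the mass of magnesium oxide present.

n(HCl) added = 0.02542 × 0.5674 = 0.01442 mol
n(NaOH) used in back-titration = 0.01114 × 0.5345 = 5.954 × 10^-3 mol
n(HCl) left over = 5.954 × 10^-3 mol (1:1 ratio)
n(HCl) consumed by analyte = 0.01442 − 5.954 × 10^-3 = 8.469 × 10^-3 mol
From the 1:2 ratio, n(MgO) = 1/2 × 8.469 × 10^-3 = 4.234 × 10^-3 mol
mass of MgO = 4.234 × 10^-3 × 40.30 = 0.1706 g

0.1706 g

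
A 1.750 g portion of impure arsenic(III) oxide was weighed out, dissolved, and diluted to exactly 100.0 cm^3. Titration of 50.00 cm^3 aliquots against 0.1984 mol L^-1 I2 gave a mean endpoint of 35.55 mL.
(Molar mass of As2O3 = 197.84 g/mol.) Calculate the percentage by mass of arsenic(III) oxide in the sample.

As2O3 + 2 I2 + 2 H2O → As2O5 + 4 HI
n(I2) per titration = 0.03555 × 0.1984 = 7.053 × 10^-3 mol
From the 1:2 ratio, n(As2O3) in each aliquot = 1/2 × 7.053 × 10^-3 = 3.527 × 10^-3 mol
n(As2O3) in the whole flask = 3.527 × 10^-3 × 100.0/50.00 = 7.053 × 10^-3 mol
mass of As2O3 = 7.053 × 10^-3 × 197.84 = 1.395 g
% As2O3 = 1.395 / 1.750 × 100 = 79.74 %

79.74 %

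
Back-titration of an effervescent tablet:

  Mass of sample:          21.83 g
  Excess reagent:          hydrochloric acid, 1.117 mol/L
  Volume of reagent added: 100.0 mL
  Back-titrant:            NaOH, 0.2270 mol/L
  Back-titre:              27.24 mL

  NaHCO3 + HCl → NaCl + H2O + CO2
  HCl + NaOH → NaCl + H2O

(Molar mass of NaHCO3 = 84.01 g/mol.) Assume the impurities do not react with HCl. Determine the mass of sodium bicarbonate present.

n(HCl) added = 0.1000 × 1.117 = 0.1117 mol
n(NaOH) used in back-titration = 0.02724 × 0.2270 = 6.183 × 10^-3 mol
n(HCl) left over = 6.183 × 10^-3 mol (1:1 ratio)
n(HCl) consumed by analyte = 0.1117 − 6.183 × 10^-3 = 0.1055 mol
n(NaHCO3) = 0.1055 mol (1:1 ratio)
mass of NaHCO3 = 0.1055 × 84.01 = 8.864 g

8.864 g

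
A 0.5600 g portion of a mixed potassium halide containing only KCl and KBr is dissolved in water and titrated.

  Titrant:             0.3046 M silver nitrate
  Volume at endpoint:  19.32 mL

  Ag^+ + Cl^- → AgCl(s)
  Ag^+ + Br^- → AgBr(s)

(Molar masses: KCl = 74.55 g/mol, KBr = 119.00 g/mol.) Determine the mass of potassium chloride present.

n(AgNO3) = 0.01932 × 0.3046 = 5.885 × 10^-3 mol
Let x = n(KCl), y = n(KBr).
Titrant: 1x + 1y = 5.885 × 10^-3;  mass: 74.55x + 119.00y = 0.5600
Solving, x = 3.156 × 10^-3 mol, y = 2.729 × 10^-3 mol
mass of KCl = 3.156 × 10^-3 × 74.55 = 0.2353 g

0.2353 g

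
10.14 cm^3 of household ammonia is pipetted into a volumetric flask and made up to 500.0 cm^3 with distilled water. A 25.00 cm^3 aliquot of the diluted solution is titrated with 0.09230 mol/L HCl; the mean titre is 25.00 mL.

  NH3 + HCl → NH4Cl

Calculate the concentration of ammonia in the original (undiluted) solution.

4.551 mol/L

n(HCl) = 0.02500 × 0.09230 = 2.307 × 10^-3 mol
n(NH3) in the aliquot = 2.307 × 10^-3 mol (1:1 ratio)
[NH3]_dilute = 2.307 × 10^-3 / 0.02500 = 0.09230 mol/L
Dilution factor = 500.0 / 10.14 = 49.31
[NH3]_stock = 0.09230 × 49.31 = 4.551 mol/L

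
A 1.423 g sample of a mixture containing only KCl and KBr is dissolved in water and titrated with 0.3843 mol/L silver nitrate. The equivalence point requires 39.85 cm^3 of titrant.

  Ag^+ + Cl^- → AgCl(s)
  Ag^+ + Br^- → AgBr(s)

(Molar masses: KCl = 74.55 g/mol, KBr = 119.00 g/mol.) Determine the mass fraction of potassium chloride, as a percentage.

47.07 %

n(AgNO3) = 0.03985 × 0.3843 = 0.01531 mol
Let x = n(KCl), y = n(KBr).
Titrant: 1x + 1y = 0.01531;  mass: 74.55x + 119.00y = 1.423
Solving, x = 8.986 × 10^-3 mol, y = 6.329 × 10^-3 mol
mass of KCl = 8.986 × 10^-3 × 74.55 = 0.6699 g
% KCl = 0.6699 / 1.423 × 100 = 47.07 %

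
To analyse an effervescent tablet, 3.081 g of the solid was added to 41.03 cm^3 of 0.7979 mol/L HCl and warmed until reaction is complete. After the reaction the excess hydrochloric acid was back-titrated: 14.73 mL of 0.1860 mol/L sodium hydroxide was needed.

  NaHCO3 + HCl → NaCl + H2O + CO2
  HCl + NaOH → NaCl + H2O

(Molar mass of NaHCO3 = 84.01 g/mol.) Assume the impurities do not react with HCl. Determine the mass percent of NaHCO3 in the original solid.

81.80 %

n(HCl) added = 0.04103 × 0.7979 = 0.03274 mol
n(NaOH) used in back-titration = 0.01473 × 0.1860 = 2.740 × 10^-3 mol
n(HCl) left over = 2.740 × 10^-3 mol (1:1 ratio)
n(HCl) consumed by analyte = 0.03274 − 2.740 × 10^-3 = 0.03000 mol
n(NaHCO3) = 0.03000 mol (1:1 ratio)
mass of NaHCO3 = 0.03000 × 84.01 = 2.520 g
% NaHCO3 = 2.520 / 3.081 × 100 = 81.80 %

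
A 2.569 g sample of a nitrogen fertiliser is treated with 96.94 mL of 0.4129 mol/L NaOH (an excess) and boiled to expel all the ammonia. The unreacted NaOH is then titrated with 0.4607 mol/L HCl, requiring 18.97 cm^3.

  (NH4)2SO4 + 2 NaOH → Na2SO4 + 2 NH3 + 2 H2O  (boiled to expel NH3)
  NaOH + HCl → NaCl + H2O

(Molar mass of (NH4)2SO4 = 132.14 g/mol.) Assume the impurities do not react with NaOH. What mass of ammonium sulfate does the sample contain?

n(NaOH) added = 0.09694 × 0.4129 = 0.04003 mol
n(HCl) used in back-titration = 0.01897 × 0.4607 = 8.739 × 10^-3 mol
n(NaOH) left over = 8.739 × 10^-3 mol (1:1 ratio)
n(NaOH) consumed by analyte = 0.04003 − 8.739 × 10^-3 = 0.03129 mol
From the 1:2 ratio, n((NH4)2SO4) = 1/2 × 0.03129 = 0.01564 mol
mass of (NH4)2SO4 = 0.01564 × 132.14 = 2.067 g

2.067 g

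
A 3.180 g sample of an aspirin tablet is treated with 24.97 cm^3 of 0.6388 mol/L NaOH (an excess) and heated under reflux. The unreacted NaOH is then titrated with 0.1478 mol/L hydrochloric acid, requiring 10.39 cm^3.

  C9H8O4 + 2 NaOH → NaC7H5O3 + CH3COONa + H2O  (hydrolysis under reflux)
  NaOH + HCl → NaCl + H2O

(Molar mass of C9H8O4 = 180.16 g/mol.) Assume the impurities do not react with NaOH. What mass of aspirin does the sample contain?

n(NaOH) added = 0.02497 × 0.6388 = 0.01595 mol
n(HCl) used in back-titration = 0.01039 × 0.1478 = 1.536 × 10^-3 mol
n(NaOH) left over = 1.536 × 10^-3 mol (1:1 ratio)
n(NaOH) consumed by analyte = 0.01595 − 1.536 × 10^-3 = 0.01442 mol
From the 1:2 ratio, n(C9H8O4) = 1/2 × 0.01442 = 7.208 × 10^-3 mol
mass of C9H8O4 = 7.208 × 10^-3 × 180.16 = 1.299 g

1.299 g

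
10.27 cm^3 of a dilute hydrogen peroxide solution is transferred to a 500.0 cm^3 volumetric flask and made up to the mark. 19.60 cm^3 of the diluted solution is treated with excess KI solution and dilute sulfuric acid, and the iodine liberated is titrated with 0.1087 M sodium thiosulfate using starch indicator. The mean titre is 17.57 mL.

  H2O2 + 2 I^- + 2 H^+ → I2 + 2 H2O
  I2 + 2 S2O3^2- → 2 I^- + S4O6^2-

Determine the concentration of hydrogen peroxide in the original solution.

2.372 M

n(S2O3^2-) = 0.01757 × 0.1087 = 1.910 × 10^-3 mol
n(I2) = n(S2O3^2-)/2 = 9.549 × 10^-4 mol
n(H2O2) in the aliquot = 9.549 × 10^-4 mol (1:1 ratio)
[H2O2]_dilute = 9.549 × 10^-4 / 0.01960 = 0.04872 mol/L
[H2O2]_original = 0.04872 × 500.0/10.27 = 2.372 mol/L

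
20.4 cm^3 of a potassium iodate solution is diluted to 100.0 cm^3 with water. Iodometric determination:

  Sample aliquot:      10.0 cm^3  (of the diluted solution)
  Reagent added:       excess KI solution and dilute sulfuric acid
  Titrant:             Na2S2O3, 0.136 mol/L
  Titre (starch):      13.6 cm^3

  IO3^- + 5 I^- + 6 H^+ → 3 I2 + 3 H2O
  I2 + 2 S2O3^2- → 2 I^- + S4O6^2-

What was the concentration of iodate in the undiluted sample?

n(S2O3^2-) = 0.0136 × 0.136 = 1.85 × 10^-3 mol
n(I2) = n(S2O3^2-)/2 = 9.25 × 10^-4 mol
From the 1:3 ratio, n(IO3^-) in the aliquot = 1/3 × 9.25 × 10^-4 = 3.08 × 10^-4 mol
[IO3^-]_dilute = 3.08 × 10^-4 / 0.0100 = 0.0308 mol/L
[IO3^-]_original = 0.0308 × 100.0/20.4 = 0.151 mol/L

0.151 mol/L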